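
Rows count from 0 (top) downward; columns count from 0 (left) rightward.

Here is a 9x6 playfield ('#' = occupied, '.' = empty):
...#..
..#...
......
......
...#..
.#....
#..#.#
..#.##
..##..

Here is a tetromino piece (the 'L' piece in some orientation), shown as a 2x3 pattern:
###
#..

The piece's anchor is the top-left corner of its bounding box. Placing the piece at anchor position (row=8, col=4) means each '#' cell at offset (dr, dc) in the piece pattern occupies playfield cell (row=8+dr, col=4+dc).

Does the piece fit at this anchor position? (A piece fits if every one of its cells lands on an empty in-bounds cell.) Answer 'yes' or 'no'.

Check each piece cell at anchor (8, 4):
  offset (0,0) -> (8,4): empty -> OK
  offset (0,1) -> (8,5): empty -> OK
  offset (0,2) -> (8,6): out of bounds -> FAIL
  offset (1,0) -> (9,4): out of bounds -> FAIL
All cells valid: no

Answer: no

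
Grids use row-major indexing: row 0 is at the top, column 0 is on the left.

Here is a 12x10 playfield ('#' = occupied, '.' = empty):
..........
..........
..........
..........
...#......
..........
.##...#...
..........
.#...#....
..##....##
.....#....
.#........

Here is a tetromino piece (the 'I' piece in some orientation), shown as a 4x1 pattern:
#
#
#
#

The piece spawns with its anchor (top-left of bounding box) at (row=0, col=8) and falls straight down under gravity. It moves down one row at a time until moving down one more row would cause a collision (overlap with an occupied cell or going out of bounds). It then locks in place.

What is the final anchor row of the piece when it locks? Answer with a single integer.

Answer: 5

Derivation:
Spawn at (row=0, col=8). Try each row:
  row 0: fits
  row 1: fits
  row 2: fits
  row 3: fits
  row 4: fits
  row 5: fits
  row 6: blocked -> lock at row 5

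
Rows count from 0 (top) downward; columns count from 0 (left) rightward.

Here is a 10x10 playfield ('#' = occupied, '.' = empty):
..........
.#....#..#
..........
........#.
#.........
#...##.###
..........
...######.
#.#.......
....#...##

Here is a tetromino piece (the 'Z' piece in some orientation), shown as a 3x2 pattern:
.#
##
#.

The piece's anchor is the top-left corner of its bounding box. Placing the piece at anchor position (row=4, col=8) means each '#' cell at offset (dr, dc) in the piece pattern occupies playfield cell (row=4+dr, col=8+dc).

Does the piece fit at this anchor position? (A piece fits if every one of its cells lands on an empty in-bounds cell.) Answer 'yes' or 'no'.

Answer: no

Derivation:
Check each piece cell at anchor (4, 8):
  offset (0,1) -> (4,9): empty -> OK
  offset (1,0) -> (5,8): occupied ('#') -> FAIL
  offset (1,1) -> (5,9): occupied ('#') -> FAIL
  offset (2,0) -> (6,8): empty -> OK
All cells valid: no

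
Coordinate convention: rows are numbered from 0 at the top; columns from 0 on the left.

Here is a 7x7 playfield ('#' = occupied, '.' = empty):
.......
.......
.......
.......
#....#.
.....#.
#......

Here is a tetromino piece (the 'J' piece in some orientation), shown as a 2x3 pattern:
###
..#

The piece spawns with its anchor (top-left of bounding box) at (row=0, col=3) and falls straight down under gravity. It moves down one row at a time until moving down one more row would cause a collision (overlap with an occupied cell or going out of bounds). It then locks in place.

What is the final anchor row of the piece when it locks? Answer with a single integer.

Answer: 2

Derivation:
Spawn at (row=0, col=3). Try each row:
  row 0: fits
  row 1: fits
  row 2: fits
  row 3: blocked -> lock at row 2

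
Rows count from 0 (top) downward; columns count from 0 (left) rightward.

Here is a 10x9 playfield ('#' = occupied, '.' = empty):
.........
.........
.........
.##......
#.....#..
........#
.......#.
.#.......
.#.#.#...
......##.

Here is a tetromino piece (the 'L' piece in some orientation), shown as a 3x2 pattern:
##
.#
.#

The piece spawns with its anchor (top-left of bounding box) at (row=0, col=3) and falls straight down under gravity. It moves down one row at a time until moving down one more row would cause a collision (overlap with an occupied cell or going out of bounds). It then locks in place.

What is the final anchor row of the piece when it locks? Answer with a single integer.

Spawn at (row=0, col=3). Try each row:
  row 0: fits
  row 1: fits
  row 2: fits
  row 3: fits
  row 4: fits
  row 5: fits
  row 6: fits
  row 7: fits
  row 8: blocked -> lock at row 7

Answer: 7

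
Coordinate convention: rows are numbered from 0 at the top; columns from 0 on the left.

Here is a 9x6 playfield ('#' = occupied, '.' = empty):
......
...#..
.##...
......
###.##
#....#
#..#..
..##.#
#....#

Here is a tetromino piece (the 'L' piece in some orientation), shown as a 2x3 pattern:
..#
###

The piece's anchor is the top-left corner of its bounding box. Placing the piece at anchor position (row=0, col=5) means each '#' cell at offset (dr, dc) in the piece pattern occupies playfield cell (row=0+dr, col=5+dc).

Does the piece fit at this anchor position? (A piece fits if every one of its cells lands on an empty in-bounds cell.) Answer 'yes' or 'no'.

Answer: no

Derivation:
Check each piece cell at anchor (0, 5):
  offset (0,2) -> (0,7): out of bounds -> FAIL
  offset (1,0) -> (1,5): empty -> OK
  offset (1,1) -> (1,6): out of bounds -> FAIL
  offset (1,2) -> (1,7): out of bounds -> FAIL
All cells valid: no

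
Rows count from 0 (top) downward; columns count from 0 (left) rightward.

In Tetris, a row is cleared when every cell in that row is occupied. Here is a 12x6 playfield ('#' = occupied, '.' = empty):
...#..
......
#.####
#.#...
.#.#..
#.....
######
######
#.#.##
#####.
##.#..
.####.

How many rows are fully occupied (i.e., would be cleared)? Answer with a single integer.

Answer: 2

Derivation:
Check each row:
  row 0: 5 empty cells -> not full
  row 1: 6 empty cells -> not full
  row 2: 1 empty cell -> not full
  row 3: 4 empty cells -> not full
  row 4: 4 empty cells -> not full
  row 5: 5 empty cells -> not full
  row 6: 0 empty cells -> FULL (clear)
  row 7: 0 empty cells -> FULL (clear)
  row 8: 2 empty cells -> not full
  row 9: 1 empty cell -> not full
  row 10: 3 empty cells -> not full
  row 11: 2 empty cells -> not full
Total rows cleared: 2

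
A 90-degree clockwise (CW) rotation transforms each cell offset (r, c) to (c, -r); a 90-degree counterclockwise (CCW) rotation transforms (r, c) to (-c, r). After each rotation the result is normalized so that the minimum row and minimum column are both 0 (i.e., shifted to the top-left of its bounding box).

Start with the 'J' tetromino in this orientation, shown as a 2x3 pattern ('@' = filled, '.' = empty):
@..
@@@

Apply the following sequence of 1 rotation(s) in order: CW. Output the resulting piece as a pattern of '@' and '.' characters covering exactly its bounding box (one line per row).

Start:
@..
@@@
After rotation 1 (CW):
@@
@.
@.

Answer: @@
@.
@.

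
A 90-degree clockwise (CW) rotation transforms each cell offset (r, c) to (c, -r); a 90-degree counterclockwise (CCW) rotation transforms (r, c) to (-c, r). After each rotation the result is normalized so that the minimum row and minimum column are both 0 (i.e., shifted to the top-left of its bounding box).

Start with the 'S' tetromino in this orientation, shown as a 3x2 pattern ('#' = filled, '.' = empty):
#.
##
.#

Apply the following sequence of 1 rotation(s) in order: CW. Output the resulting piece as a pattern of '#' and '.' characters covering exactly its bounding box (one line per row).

Answer: .##
##.

Derivation:
Start:
#.
##
.#
After rotation 1 (CW):
.##
##.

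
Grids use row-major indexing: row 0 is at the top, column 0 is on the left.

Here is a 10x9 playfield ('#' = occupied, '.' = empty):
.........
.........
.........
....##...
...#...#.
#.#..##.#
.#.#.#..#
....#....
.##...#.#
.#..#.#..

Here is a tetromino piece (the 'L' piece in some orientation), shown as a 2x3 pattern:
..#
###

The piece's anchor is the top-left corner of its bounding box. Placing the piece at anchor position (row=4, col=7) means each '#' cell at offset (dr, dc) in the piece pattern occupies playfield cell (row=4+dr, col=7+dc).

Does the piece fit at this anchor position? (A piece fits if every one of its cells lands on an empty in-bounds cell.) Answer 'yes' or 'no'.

Answer: no

Derivation:
Check each piece cell at anchor (4, 7):
  offset (0,2) -> (4,9): out of bounds -> FAIL
  offset (1,0) -> (5,7): empty -> OK
  offset (1,1) -> (5,8): occupied ('#') -> FAIL
  offset (1,2) -> (5,9): out of bounds -> FAIL
All cells valid: no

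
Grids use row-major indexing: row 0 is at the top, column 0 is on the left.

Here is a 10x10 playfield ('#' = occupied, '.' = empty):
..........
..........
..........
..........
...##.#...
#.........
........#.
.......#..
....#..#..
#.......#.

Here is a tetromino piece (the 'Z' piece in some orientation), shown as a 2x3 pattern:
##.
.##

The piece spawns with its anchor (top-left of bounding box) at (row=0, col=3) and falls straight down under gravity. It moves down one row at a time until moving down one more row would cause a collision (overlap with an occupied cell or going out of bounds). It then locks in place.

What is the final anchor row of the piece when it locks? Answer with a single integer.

Answer: 2

Derivation:
Spawn at (row=0, col=3). Try each row:
  row 0: fits
  row 1: fits
  row 2: fits
  row 3: blocked -> lock at row 2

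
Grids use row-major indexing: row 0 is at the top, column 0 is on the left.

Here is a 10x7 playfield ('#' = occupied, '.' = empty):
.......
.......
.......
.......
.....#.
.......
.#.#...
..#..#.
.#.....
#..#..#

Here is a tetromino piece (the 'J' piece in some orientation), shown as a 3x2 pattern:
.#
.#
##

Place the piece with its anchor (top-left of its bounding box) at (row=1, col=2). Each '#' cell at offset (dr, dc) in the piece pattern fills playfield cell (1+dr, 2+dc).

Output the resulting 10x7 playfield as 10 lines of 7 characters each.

Answer: .......
...#...
...#...
..##...
.....#.
.......
.#.#...
..#..#.
.#.....
#..#..#

Derivation:
Fill (1+0,2+1) = (1,3)
Fill (1+1,2+1) = (2,3)
Fill (1+2,2+0) = (3,2)
Fill (1+2,2+1) = (3,3)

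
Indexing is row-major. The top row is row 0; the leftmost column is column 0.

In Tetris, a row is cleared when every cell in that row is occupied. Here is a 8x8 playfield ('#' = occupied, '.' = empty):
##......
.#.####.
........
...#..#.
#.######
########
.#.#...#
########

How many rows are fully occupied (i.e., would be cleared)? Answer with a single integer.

Answer: 2

Derivation:
Check each row:
  row 0: 6 empty cells -> not full
  row 1: 3 empty cells -> not full
  row 2: 8 empty cells -> not full
  row 3: 6 empty cells -> not full
  row 4: 1 empty cell -> not full
  row 5: 0 empty cells -> FULL (clear)
  row 6: 5 empty cells -> not full
  row 7: 0 empty cells -> FULL (clear)
Total rows cleared: 2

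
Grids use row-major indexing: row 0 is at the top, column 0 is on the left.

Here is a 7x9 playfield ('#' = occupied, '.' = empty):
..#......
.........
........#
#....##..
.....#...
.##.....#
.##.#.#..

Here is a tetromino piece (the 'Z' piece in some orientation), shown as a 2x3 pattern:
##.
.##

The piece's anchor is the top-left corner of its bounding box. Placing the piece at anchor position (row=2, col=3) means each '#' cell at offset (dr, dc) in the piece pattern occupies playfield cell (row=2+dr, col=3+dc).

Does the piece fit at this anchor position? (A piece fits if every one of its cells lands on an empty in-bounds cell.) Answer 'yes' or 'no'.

Check each piece cell at anchor (2, 3):
  offset (0,0) -> (2,3): empty -> OK
  offset (0,1) -> (2,4): empty -> OK
  offset (1,1) -> (3,4): empty -> OK
  offset (1,2) -> (3,5): occupied ('#') -> FAIL
All cells valid: no

Answer: no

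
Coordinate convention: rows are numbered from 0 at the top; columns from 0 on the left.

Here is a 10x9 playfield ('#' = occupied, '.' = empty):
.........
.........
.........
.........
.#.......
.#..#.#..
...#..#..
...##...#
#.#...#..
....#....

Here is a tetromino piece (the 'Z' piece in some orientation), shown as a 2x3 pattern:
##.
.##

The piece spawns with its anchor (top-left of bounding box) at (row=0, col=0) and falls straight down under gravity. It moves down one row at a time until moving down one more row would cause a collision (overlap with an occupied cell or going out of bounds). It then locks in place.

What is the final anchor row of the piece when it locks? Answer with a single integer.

Spawn at (row=0, col=0). Try each row:
  row 0: fits
  row 1: fits
  row 2: fits
  row 3: blocked -> lock at row 2

Answer: 2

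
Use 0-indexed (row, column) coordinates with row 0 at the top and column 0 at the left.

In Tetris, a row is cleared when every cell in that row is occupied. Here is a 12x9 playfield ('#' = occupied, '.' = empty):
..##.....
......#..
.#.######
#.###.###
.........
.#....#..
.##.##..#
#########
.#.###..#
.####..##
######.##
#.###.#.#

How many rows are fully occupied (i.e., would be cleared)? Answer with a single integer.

Check each row:
  row 0: 7 empty cells -> not full
  row 1: 8 empty cells -> not full
  row 2: 2 empty cells -> not full
  row 3: 2 empty cells -> not full
  row 4: 9 empty cells -> not full
  row 5: 7 empty cells -> not full
  row 6: 4 empty cells -> not full
  row 7: 0 empty cells -> FULL (clear)
  row 8: 4 empty cells -> not full
  row 9: 3 empty cells -> not full
  row 10: 1 empty cell -> not full
  row 11: 3 empty cells -> not full
Total rows cleared: 1

Answer: 1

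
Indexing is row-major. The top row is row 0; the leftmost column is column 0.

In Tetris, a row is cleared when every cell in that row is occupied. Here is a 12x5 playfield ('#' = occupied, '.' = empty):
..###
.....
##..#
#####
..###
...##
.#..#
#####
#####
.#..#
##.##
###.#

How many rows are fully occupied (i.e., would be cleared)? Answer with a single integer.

Check each row:
  row 0: 2 empty cells -> not full
  row 1: 5 empty cells -> not full
  row 2: 2 empty cells -> not full
  row 3: 0 empty cells -> FULL (clear)
  row 4: 2 empty cells -> not full
  row 5: 3 empty cells -> not full
  row 6: 3 empty cells -> not full
  row 7: 0 empty cells -> FULL (clear)
  row 8: 0 empty cells -> FULL (clear)
  row 9: 3 empty cells -> not full
  row 10: 1 empty cell -> not full
  row 11: 1 empty cell -> not full
Total rows cleared: 3

Answer: 3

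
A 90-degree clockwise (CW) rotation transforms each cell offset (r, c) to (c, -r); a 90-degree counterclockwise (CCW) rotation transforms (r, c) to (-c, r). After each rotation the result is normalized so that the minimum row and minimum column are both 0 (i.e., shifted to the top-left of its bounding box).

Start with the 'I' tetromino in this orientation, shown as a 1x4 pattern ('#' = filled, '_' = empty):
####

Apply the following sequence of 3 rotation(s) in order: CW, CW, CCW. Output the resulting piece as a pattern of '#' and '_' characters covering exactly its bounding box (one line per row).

Answer: #
#
#
#

Derivation:
Start:
####
After rotation 1 (CW):
#
#
#
#
After rotation 2 (CW):
####
After rotation 3 (CCW):
#
#
#
#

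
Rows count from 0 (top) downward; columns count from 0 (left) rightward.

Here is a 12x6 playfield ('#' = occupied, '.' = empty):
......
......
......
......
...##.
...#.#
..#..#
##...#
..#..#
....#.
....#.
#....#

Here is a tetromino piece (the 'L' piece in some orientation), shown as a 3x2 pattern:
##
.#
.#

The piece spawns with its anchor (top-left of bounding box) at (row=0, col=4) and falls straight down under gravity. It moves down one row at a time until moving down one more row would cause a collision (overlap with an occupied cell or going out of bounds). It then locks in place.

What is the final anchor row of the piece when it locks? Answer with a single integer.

Spawn at (row=0, col=4). Try each row:
  row 0: fits
  row 1: fits
  row 2: fits
  row 3: blocked -> lock at row 2

Answer: 2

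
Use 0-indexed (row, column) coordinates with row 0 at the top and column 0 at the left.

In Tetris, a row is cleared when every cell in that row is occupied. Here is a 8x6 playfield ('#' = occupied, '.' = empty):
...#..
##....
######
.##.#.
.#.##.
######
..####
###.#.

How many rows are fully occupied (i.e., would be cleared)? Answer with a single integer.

Answer: 2

Derivation:
Check each row:
  row 0: 5 empty cells -> not full
  row 1: 4 empty cells -> not full
  row 2: 0 empty cells -> FULL (clear)
  row 3: 3 empty cells -> not full
  row 4: 3 empty cells -> not full
  row 5: 0 empty cells -> FULL (clear)
  row 6: 2 empty cells -> not full
  row 7: 2 empty cells -> not full
Total rows cleared: 2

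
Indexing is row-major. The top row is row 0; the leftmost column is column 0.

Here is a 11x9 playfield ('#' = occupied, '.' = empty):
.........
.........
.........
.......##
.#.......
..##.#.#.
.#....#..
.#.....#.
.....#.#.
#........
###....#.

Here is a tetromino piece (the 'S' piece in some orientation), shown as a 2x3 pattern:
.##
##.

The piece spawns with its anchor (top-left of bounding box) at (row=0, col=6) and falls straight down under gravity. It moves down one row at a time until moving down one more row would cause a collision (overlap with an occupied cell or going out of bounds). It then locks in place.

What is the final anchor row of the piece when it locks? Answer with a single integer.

Answer: 1

Derivation:
Spawn at (row=0, col=6). Try each row:
  row 0: fits
  row 1: fits
  row 2: blocked -> lock at row 1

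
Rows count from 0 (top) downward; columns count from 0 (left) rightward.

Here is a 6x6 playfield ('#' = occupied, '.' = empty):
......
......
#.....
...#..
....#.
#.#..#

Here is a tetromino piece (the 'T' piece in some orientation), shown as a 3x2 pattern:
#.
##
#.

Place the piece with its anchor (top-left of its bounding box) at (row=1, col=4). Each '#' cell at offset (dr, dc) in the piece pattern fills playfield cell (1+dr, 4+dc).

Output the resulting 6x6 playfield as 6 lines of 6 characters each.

Answer: ......
....#.
#...##
...##.
....#.
#.#..#

Derivation:
Fill (1+0,4+0) = (1,4)
Fill (1+1,4+0) = (2,4)
Fill (1+1,4+1) = (2,5)
Fill (1+2,4+0) = (3,4)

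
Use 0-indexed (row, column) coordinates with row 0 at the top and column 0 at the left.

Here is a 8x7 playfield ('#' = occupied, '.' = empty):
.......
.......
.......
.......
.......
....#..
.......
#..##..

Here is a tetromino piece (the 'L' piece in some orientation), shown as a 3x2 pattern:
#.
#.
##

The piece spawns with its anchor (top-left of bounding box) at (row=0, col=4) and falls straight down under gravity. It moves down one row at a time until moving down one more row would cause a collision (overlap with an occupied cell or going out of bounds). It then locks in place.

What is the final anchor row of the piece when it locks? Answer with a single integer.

Answer: 2

Derivation:
Spawn at (row=0, col=4). Try each row:
  row 0: fits
  row 1: fits
  row 2: fits
  row 3: blocked -> lock at row 2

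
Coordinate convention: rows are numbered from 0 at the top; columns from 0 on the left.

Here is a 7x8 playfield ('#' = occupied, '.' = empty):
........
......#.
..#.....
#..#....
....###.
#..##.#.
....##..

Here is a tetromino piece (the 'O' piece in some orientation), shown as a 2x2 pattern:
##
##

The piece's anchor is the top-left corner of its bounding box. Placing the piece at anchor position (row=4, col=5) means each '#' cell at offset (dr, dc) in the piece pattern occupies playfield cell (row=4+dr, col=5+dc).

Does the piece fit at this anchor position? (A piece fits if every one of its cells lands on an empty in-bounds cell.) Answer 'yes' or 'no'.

Check each piece cell at anchor (4, 5):
  offset (0,0) -> (4,5): occupied ('#') -> FAIL
  offset (0,1) -> (4,6): occupied ('#') -> FAIL
  offset (1,0) -> (5,5): empty -> OK
  offset (1,1) -> (5,6): occupied ('#') -> FAIL
All cells valid: no

Answer: no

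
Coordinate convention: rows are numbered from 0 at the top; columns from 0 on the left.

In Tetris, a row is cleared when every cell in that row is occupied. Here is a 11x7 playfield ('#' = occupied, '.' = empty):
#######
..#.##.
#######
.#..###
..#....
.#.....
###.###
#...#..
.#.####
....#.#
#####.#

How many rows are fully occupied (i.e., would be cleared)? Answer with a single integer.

Answer: 2

Derivation:
Check each row:
  row 0: 0 empty cells -> FULL (clear)
  row 1: 4 empty cells -> not full
  row 2: 0 empty cells -> FULL (clear)
  row 3: 3 empty cells -> not full
  row 4: 6 empty cells -> not full
  row 5: 6 empty cells -> not full
  row 6: 1 empty cell -> not full
  row 7: 5 empty cells -> not full
  row 8: 2 empty cells -> not full
  row 9: 5 empty cells -> not full
  row 10: 1 empty cell -> not full
Total rows cleared: 2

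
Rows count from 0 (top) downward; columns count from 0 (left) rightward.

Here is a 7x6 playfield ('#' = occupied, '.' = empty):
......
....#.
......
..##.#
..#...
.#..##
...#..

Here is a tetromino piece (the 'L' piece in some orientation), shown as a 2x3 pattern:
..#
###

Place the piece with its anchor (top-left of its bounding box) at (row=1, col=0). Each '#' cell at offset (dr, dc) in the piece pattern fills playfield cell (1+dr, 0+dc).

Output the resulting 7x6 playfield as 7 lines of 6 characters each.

Fill (1+0,0+2) = (1,2)
Fill (1+1,0+0) = (2,0)
Fill (1+1,0+1) = (2,1)
Fill (1+1,0+2) = (2,2)

Answer: ......
..#.#.
###...
..##.#
..#...
.#..##
...#..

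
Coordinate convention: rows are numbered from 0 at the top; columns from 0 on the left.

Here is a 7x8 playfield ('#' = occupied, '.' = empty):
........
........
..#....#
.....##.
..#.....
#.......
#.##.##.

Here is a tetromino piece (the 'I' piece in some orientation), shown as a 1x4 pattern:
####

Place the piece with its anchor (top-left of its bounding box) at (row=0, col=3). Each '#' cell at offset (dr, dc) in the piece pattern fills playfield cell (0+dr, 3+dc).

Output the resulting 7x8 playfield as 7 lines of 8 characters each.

Fill (0+0,3+0) = (0,3)
Fill (0+0,3+1) = (0,4)
Fill (0+0,3+2) = (0,5)
Fill (0+0,3+3) = (0,6)

Answer: ...####.
........
..#....#
.....##.
..#.....
#.......
#.##.##.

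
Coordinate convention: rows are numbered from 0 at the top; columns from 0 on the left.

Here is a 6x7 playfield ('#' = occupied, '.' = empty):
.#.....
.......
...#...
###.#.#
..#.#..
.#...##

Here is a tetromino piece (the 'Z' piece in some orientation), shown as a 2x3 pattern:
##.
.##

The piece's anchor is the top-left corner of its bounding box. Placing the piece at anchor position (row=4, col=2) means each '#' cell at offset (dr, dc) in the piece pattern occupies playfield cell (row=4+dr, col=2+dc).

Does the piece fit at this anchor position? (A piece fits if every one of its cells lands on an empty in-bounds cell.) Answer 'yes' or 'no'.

Answer: no

Derivation:
Check each piece cell at anchor (4, 2):
  offset (0,0) -> (4,2): occupied ('#') -> FAIL
  offset (0,1) -> (4,3): empty -> OK
  offset (1,1) -> (5,3): empty -> OK
  offset (1,2) -> (5,4): empty -> OK
All cells valid: no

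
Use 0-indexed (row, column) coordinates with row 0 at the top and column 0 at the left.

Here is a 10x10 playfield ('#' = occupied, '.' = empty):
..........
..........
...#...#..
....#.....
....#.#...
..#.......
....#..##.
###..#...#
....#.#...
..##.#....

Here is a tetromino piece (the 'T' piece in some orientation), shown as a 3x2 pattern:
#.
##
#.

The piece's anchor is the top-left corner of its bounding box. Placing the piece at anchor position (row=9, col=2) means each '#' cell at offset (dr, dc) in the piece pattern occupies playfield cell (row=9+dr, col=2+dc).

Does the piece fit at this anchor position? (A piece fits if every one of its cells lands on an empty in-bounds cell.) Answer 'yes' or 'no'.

Check each piece cell at anchor (9, 2):
  offset (0,0) -> (9,2): occupied ('#') -> FAIL
  offset (1,0) -> (10,2): out of bounds -> FAIL
  offset (1,1) -> (10,3): out of bounds -> FAIL
  offset (2,0) -> (11,2): out of bounds -> FAIL
All cells valid: no

Answer: no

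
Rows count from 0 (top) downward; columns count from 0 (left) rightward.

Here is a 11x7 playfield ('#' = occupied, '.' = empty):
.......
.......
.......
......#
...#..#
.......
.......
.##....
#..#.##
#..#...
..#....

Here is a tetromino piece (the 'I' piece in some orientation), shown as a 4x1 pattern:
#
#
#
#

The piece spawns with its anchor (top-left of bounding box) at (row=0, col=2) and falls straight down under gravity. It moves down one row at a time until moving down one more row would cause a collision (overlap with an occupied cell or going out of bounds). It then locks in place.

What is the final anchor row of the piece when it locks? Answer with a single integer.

Answer: 3

Derivation:
Spawn at (row=0, col=2). Try each row:
  row 0: fits
  row 1: fits
  row 2: fits
  row 3: fits
  row 4: blocked -> lock at row 3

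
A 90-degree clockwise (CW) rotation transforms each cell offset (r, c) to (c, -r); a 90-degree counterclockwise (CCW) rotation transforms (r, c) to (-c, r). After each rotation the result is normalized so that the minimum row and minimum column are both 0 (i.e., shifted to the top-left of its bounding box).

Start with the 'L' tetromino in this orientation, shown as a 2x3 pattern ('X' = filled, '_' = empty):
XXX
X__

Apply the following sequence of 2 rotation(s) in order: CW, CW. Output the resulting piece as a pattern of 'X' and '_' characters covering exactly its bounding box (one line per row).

Answer: __X
XXX

Derivation:
Start:
XXX
X__
After rotation 1 (CW):
XX
_X
_X
After rotation 2 (CW):
__X
XXX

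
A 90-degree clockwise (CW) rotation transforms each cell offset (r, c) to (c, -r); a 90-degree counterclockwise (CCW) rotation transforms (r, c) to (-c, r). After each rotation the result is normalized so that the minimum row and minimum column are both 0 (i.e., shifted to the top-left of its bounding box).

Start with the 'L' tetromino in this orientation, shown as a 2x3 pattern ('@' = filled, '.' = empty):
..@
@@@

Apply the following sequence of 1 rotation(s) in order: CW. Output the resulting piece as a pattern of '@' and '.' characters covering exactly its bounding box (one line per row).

Start:
..@
@@@
After rotation 1 (CW):
@.
@.
@@

Answer: @.
@.
@@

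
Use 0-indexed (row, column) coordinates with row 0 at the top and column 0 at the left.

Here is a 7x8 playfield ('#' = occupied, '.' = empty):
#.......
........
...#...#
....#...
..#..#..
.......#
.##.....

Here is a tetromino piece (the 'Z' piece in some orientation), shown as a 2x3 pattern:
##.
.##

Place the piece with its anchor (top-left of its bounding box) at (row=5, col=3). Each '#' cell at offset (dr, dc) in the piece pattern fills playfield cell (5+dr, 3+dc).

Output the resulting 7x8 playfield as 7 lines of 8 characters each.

Answer: #.......
........
...#...#
....#...
..#..#..
...##..#
.##.##..

Derivation:
Fill (5+0,3+0) = (5,3)
Fill (5+0,3+1) = (5,4)
Fill (5+1,3+1) = (6,4)
Fill (5+1,3+2) = (6,5)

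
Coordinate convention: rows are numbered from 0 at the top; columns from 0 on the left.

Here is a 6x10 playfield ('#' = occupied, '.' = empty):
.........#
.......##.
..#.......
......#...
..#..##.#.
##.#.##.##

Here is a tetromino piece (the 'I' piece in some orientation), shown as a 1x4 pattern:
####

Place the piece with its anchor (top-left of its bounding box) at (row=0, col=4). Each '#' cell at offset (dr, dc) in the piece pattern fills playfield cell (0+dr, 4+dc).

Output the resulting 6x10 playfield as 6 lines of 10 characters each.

Answer: ....####.#
.......##.
..#.......
......#...
..#..##.#.
##.#.##.##

Derivation:
Fill (0+0,4+0) = (0,4)
Fill (0+0,4+1) = (0,5)
Fill (0+0,4+2) = (0,6)
Fill (0+0,4+3) = (0,7)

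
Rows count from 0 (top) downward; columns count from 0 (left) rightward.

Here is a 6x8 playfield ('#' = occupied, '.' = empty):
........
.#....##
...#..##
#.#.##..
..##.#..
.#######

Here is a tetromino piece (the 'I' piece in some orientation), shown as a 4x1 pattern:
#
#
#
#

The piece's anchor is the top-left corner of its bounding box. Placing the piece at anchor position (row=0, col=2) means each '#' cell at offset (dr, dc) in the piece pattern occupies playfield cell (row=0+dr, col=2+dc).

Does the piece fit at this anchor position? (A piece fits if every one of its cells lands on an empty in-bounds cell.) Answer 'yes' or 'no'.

Answer: no

Derivation:
Check each piece cell at anchor (0, 2):
  offset (0,0) -> (0,2): empty -> OK
  offset (1,0) -> (1,2): empty -> OK
  offset (2,0) -> (2,2): empty -> OK
  offset (3,0) -> (3,2): occupied ('#') -> FAIL
All cells valid: no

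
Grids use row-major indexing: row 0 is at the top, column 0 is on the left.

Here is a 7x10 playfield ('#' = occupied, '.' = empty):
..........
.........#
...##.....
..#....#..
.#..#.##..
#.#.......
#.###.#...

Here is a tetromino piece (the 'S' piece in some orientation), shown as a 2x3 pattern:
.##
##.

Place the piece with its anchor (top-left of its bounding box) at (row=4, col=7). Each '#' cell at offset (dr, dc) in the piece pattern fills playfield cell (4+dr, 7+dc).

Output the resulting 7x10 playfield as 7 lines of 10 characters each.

Fill (4+0,7+1) = (4,8)
Fill (4+0,7+2) = (4,9)
Fill (4+1,7+0) = (5,7)
Fill (4+1,7+1) = (5,8)

Answer: ..........
.........#
...##.....
..#....#..
.#..#.####
#.#....##.
#.###.#...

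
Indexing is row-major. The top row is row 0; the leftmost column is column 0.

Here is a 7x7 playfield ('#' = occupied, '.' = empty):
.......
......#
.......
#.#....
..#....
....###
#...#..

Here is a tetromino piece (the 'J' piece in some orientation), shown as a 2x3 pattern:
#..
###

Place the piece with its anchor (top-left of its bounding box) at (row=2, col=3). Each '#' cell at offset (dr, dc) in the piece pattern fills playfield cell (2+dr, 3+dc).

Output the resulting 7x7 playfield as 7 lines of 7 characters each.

Fill (2+0,3+0) = (2,3)
Fill (2+1,3+0) = (3,3)
Fill (2+1,3+1) = (3,4)
Fill (2+1,3+2) = (3,5)

Answer: .......
......#
...#...
#.####.
..#....
....###
#...#..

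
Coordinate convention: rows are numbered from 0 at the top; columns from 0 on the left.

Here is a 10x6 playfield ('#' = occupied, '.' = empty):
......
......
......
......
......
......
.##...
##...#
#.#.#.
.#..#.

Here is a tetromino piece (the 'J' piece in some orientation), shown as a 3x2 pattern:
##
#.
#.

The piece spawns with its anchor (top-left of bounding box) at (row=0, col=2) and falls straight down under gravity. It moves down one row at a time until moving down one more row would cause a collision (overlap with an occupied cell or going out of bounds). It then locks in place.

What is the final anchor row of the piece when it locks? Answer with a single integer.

Answer: 3

Derivation:
Spawn at (row=0, col=2). Try each row:
  row 0: fits
  row 1: fits
  row 2: fits
  row 3: fits
  row 4: blocked -> lock at row 3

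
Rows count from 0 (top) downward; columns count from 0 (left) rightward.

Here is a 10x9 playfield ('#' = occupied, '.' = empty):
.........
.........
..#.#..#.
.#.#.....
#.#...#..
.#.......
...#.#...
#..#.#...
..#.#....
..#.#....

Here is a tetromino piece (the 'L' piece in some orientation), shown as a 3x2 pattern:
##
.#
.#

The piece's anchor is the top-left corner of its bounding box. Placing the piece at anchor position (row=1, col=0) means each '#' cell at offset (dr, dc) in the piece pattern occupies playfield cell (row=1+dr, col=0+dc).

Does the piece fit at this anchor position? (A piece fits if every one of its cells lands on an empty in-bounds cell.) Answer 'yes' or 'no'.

Check each piece cell at anchor (1, 0):
  offset (0,0) -> (1,0): empty -> OK
  offset (0,1) -> (1,1): empty -> OK
  offset (1,1) -> (2,1): empty -> OK
  offset (2,1) -> (3,1): occupied ('#') -> FAIL
All cells valid: no

Answer: no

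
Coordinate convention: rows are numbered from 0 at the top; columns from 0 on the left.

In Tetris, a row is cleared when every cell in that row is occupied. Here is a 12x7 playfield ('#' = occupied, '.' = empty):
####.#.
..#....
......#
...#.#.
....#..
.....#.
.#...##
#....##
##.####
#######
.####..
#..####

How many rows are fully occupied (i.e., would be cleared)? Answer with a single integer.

Answer: 1

Derivation:
Check each row:
  row 0: 2 empty cells -> not full
  row 1: 6 empty cells -> not full
  row 2: 6 empty cells -> not full
  row 3: 5 empty cells -> not full
  row 4: 6 empty cells -> not full
  row 5: 6 empty cells -> not full
  row 6: 4 empty cells -> not full
  row 7: 4 empty cells -> not full
  row 8: 1 empty cell -> not full
  row 9: 0 empty cells -> FULL (clear)
  row 10: 3 empty cells -> not full
  row 11: 2 empty cells -> not full
Total rows cleared: 1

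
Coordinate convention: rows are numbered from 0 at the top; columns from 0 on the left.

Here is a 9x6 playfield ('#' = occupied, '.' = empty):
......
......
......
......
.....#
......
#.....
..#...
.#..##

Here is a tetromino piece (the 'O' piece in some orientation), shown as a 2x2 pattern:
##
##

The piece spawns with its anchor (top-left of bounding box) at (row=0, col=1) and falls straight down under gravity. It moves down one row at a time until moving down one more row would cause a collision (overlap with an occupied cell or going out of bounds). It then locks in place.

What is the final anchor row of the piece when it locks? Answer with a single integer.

Spawn at (row=0, col=1). Try each row:
  row 0: fits
  row 1: fits
  row 2: fits
  row 3: fits
  row 4: fits
  row 5: fits
  row 6: blocked -> lock at row 5

Answer: 5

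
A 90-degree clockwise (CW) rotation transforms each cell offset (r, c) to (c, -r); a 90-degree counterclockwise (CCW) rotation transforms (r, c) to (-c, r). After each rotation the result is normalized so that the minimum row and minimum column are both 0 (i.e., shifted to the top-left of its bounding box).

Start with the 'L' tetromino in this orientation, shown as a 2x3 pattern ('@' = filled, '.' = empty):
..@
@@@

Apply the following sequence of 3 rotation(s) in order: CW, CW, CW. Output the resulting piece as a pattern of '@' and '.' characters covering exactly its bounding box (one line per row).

Answer: @@
.@
.@

Derivation:
Start:
..@
@@@
After rotation 1 (CW):
@.
@.
@@
After rotation 2 (CW):
@@@
@..
After rotation 3 (CW):
@@
.@
.@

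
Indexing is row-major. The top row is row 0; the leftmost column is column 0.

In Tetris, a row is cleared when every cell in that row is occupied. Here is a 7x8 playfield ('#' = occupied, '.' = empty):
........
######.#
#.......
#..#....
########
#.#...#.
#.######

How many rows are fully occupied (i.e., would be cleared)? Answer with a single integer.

Check each row:
  row 0: 8 empty cells -> not full
  row 1: 1 empty cell -> not full
  row 2: 7 empty cells -> not full
  row 3: 6 empty cells -> not full
  row 4: 0 empty cells -> FULL (clear)
  row 5: 5 empty cells -> not full
  row 6: 1 empty cell -> not full
Total rows cleared: 1

Answer: 1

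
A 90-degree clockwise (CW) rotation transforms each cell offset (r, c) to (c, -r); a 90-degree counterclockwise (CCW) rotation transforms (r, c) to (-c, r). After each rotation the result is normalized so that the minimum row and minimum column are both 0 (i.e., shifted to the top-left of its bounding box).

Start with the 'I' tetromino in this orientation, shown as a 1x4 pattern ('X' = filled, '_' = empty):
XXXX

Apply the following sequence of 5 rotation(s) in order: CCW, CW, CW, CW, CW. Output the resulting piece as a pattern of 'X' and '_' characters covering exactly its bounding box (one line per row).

Start:
XXXX
After rotation 1 (CCW):
X
X
X
X
After rotation 2 (CW):
XXXX
After rotation 3 (CW):
X
X
X
X
After rotation 4 (CW):
XXXX
After rotation 5 (CW):
X
X
X
X

Answer: X
X
X
X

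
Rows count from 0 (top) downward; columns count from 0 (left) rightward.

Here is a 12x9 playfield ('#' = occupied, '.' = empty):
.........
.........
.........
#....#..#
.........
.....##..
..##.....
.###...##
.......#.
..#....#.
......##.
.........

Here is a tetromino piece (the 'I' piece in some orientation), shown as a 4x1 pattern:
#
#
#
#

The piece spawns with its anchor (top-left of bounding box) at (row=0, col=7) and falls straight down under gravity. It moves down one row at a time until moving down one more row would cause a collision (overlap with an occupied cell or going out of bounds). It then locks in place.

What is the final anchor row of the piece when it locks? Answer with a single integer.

Spawn at (row=0, col=7). Try each row:
  row 0: fits
  row 1: fits
  row 2: fits
  row 3: fits
  row 4: blocked -> lock at row 3

Answer: 3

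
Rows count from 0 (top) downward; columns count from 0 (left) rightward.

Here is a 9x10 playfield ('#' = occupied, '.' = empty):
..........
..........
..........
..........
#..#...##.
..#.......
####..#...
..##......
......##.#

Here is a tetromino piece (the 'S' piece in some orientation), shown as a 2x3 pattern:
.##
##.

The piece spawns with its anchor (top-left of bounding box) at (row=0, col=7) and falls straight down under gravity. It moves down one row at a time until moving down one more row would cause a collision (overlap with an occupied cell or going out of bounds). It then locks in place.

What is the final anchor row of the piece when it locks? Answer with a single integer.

Spawn at (row=0, col=7). Try each row:
  row 0: fits
  row 1: fits
  row 2: fits
  row 3: blocked -> lock at row 2

Answer: 2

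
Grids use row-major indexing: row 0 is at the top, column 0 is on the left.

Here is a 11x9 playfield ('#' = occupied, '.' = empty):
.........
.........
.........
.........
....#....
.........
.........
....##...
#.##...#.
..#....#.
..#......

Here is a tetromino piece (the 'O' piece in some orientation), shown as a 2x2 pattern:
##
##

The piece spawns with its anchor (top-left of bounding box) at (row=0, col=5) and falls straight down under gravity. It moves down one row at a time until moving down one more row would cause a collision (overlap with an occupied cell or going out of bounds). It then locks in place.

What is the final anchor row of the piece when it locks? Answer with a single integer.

Spawn at (row=0, col=5). Try each row:
  row 0: fits
  row 1: fits
  row 2: fits
  row 3: fits
  row 4: fits
  row 5: fits
  row 6: blocked -> lock at row 5

Answer: 5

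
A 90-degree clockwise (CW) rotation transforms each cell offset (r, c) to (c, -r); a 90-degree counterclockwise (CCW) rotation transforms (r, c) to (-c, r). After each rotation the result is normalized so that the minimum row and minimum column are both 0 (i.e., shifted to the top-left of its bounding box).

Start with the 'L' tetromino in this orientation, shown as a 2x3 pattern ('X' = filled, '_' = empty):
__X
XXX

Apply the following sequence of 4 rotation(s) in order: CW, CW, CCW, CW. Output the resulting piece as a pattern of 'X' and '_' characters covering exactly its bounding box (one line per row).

Start:
__X
XXX
After rotation 1 (CW):
X_
X_
XX
After rotation 2 (CW):
XXX
X__
After rotation 3 (CCW):
X_
X_
XX
After rotation 4 (CW):
XXX
X__

Answer: XXX
X__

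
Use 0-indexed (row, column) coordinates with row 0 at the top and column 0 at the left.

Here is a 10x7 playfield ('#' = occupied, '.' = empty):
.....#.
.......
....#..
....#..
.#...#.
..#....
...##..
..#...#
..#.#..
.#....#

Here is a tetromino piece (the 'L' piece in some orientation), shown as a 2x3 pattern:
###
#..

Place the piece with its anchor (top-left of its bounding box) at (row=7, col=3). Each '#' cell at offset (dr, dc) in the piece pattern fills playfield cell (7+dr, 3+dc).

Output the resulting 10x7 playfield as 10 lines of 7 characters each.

Fill (7+0,3+0) = (7,3)
Fill (7+0,3+1) = (7,4)
Fill (7+0,3+2) = (7,5)
Fill (7+1,3+0) = (8,3)

Answer: .....#.
.......
....#..
....#..
.#...#.
..#....
...##..
..#####
..###..
.#....#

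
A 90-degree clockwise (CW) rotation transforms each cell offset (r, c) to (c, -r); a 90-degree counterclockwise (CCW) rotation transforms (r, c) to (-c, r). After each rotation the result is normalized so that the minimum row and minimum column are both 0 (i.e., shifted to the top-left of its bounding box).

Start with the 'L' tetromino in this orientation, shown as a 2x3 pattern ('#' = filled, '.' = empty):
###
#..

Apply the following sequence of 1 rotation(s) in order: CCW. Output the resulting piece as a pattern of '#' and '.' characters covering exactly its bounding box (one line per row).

Answer: #.
#.
##

Derivation:
Start:
###
#..
After rotation 1 (CCW):
#.
#.
##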